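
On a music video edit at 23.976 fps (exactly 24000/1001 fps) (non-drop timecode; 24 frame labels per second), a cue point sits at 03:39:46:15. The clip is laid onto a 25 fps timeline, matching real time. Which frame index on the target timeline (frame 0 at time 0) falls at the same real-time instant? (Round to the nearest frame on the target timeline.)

Source frame index: (3×3600 + 39×60 + 46) × 24 + 15 = 316479.
Real time: 316479 / (24000/1001) = 105598493/8000 s.
Target frame: (105598493/8000) × (25) = 105598493/320 ≈ 329995.291 → 329995.

frame 329995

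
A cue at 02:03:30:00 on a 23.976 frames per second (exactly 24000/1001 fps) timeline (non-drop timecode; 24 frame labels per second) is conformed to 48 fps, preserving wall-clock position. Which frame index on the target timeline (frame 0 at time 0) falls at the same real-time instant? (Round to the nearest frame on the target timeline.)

Source frame index: (2×3600 + 3×60 + 30) × 24 + 0 = 177840.
Real time: 177840 / (24000/1001) = 741741/100 s.
Target frame: (741741/100) × (48) = 8900892/25 ≈ 356035.680 → 356036.

frame 356036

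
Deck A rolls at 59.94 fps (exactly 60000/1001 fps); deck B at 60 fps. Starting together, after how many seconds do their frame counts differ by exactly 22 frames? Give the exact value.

The gap grows by |60 − 60000/1001| = 60/1001 frames per second.
Time for a 22-frame gap: 22 ÷ (60/1001) = 11011/30 s.

11011/30 seconds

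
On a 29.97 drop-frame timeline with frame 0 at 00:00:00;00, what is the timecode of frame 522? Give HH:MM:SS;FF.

Each 10-minute DF block holds 10 × 60 × 30 − 9 × 2 = 17982 frames. 522 ÷ 17982 → 0 full blocks, remainder 522.
Within the partial block the first minute is 1800 frames and each further minute 1798, so 0 further minute boundaries passed. Total skipped labels = 18 × 0 + 2 × 0 = 0.
Non-drop label index = 522 + 0 = 522; at 30 labels/s that is 00:00:17:12, i.e. DF 00:00:17;12.

00:00:17;12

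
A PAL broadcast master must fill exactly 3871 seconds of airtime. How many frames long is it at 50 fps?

Frames = 3871 × 50 = 193550.

193550 frames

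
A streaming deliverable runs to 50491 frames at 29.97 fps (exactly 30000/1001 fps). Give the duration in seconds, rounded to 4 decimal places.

Running time = 50491 × 1001/30000 = 50541491/30000 s ≈ 1684.7164 s.

1684.7164 seconds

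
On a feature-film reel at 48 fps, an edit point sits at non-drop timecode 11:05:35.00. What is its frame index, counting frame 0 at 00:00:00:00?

frame 1916880

Total seconds to the label: (11 × 3600 + 5 × 60 + 35) = 39935.
Frame index = 39935 × 48 + 0 = 1916880.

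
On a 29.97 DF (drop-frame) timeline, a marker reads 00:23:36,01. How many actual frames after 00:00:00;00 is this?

42439

Complete 10-minute blocks: 2, each 17982 frames → 35964.
Remaining 3 whole minutes in the current block: 1800 + 2 × 1798 = 5396 frames.
Within the current minute: 36 × 30 + 1 − 2 = 1079 (labels ;00/;01 skipped at this minute). Total = 35964 + 5396 + 1079 = 42439.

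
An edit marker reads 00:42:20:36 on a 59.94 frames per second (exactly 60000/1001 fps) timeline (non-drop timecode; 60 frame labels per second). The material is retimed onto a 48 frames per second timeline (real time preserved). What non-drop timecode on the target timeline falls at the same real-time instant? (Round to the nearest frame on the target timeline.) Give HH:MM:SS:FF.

00:42:23:07

Source frame index: (0×3600 + 42×60 + 20) × 60 + 36 = 152436.
Real time: 152436 / (60000/1001) = 12715703/5000 s.
Target frame: (12715703/5000) × (48) = 76294218/625 ≈ 122070.749 → 122071.
At 48 labels/s: frame 122071 → 00:42:23:07.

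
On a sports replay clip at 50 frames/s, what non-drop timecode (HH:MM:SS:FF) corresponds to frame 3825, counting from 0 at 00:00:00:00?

3825 ÷ 50 = 76 full seconds, remainder 25 frames.
76 s = 0 h 1 min 16 s.
Timecode: 00:01:16:25.

00:01:16:25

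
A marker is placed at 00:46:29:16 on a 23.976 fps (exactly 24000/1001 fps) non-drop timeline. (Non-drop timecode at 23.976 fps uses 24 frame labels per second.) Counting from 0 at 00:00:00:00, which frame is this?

66952

Total seconds to the label: (0 × 3600 + 46 × 60 + 29) = 2789.
Frame index = 2789 × 24 + 16 = 66952.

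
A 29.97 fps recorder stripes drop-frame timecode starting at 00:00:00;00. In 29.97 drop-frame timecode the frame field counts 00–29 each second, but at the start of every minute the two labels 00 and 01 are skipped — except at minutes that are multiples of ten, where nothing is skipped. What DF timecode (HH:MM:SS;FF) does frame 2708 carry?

Ten DF minutes hold 17982 frames, so frame 2708 lies in block 0 (frames 0–17981) with 2708 frames into that block.
The block's first minute is 1800 frames and the rest 1798 each; 2708 frames reaches minute 1, so 0 × 18 + 1 × 2 = 2 labels have been skipped so far.
Adding those back, label number 2708 + 2 = 2710 at 30 labels/s is 90 s + 10 f = 0 h 1 min 30 s frame 10, i.e. 00:01:30;10.

00:01:30;10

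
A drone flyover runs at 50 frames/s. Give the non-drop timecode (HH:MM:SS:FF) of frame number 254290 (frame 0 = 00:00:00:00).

254290 ÷ 50 = 5085 full seconds, remainder 40 frames.
5085 s = 1 h 24 min 45 s.
Timecode: 01:24:45:40.

01:24:45:40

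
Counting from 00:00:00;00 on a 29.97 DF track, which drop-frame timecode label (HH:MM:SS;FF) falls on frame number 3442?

00:01:54;24

Ten DF minutes hold 17982 frames, so frame 3442 lies in block 0 (frames 0–17981) with 3442 frames into that block.
The block's first minute is 1800 frames and the rest 1798 each; 3442 frames reaches minute 1, so 0 × 18 + 1 × 2 = 2 labels have been skipped so far.
Adding those back, label number 3442 + 2 = 3444 at 30 labels/s is 114 s + 24 f = 0 h 1 min 54 s frame 24, i.e. 00:01:54;24.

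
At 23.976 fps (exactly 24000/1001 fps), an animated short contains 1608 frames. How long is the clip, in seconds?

67.067 seconds

Running time = 1608 / (24000/1001) = 67.067 s.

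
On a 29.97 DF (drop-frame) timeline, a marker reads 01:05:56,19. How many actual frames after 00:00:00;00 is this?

As if non-drop at 30 labels/s: (1 × 3600 + 5 × 60 + 56) × 30 + 19 = 118699.
Minute boundaries passed: 65; those not divisible by 10: 65 − 6 = 59; dropped labels = 2 × 59 = 118.
Actual frame index = 118699 − 118 = 118581.

118581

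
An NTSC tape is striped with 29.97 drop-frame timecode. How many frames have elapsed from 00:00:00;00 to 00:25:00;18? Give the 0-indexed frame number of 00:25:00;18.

44972

Complete 10-minute blocks: 2, each 17982 frames → 35964.
Remaining 5 whole minutes in the current block: 1800 + 4 × 1798 = 8992 frames.
Within the current minute: 0 × 30 + 18 − 2 = 16 (labels ;00/;01 skipped at this minute). Total = 35964 + 8992 + 16 = 44972.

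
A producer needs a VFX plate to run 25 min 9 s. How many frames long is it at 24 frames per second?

25 min 9 s = 1509 s.
Frames = 1509 × 24 = 36216.

36216 frames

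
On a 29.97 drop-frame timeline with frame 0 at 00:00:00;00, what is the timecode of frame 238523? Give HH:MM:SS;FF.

02:12:38;21

Each 10-minute DF block holds 10 × 60 × 30 − 9 × 2 = 17982 frames. 238523 ÷ 17982 → 13 full blocks, remainder 4757.
Within the partial block the first minute is 1800 frames and each further minute 1798, so 2 further minute boundaries passed. Total skipped labels = 18 × 13 + 2 × 2 = 238.
Non-drop label index = 238523 + 238 = 238761; at 30 labels/s that is 02:12:38:21, i.e. DF 02:12:38;21.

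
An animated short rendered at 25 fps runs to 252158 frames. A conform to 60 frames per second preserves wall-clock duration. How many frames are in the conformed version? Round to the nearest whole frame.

Frames at target rate = 252158 × (60) / (25) = 3025896/5 ≈ 605179.200.
Nearest whole frame: 605179.

605179 frames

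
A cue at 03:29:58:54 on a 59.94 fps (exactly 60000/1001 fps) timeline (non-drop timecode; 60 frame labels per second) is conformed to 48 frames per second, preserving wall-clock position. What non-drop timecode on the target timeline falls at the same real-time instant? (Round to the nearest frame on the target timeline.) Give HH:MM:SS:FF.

03:30:11:24

Source frame index: (3×3600 + 29×60 + 58) × 60 + 54 = 755934.
Real time: 755934 / (60000/1001) = 126114989/10000 s.
Target frame: (126114989/10000) × (48) = 378344967/625 ≈ 605351.947 → 605352.
At 48 labels/s: frame 605352 → 03:30:11:24.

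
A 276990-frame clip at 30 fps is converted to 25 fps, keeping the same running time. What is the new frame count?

Target frames = source frames × (target rate / source rate) = 276990 × (25)/(30) = 276990 × 5/6 = 230825.

230825 frames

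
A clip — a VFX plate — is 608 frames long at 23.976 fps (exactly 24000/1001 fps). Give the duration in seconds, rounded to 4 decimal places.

Running time = 608 × 1001/24000 = 19019/750 s ≈ 25.3587 s.

25.3587 seconds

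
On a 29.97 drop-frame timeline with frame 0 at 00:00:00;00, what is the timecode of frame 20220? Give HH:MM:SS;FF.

Ten DF minutes hold 17982 frames, so frame 20220 lies in block 1 (frames 17982–35963) with 2238 frames into that block.
The block's first minute is 1800 frames and the rest 1798 each; 2238 frames reaches minute 1, so 1 × 18 + 1 × 2 = 20 labels have been skipped so far.
Adding those back, label number 20220 + 20 = 20240 at 30 labels/s is 674 s + 20 f = 0 h 11 min 14 s frame 20, i.e. 00:11:14;20.

00:11:14;20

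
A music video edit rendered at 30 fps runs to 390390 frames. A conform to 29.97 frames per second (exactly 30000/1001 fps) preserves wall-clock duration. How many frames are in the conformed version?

Target frames = source frames × (target rate / source rate) = 390390 × (30000/1001)/(30) = 390390 × 1000/1001 = 390000.

390000 frames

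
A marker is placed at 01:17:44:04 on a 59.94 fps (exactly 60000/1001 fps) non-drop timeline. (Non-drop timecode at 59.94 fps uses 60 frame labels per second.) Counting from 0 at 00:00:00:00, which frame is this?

Total seconds to the label: (1 × 3600 + 17 × 60 + 44) = 4664.
Frame index = 4664 × 60 + 4 = 279844.

frame 279844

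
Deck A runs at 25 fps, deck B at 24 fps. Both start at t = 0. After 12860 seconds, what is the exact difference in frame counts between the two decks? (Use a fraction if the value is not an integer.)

A emits 25 × 12860 = 321500 frames; B emits 24 × 12860 = 308640.
Difference = 12860 frames; B is behind A.

12860 frames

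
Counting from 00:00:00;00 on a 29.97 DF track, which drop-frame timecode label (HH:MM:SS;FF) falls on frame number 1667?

Each 10-minute DF block holds 10 × 60 × 30 − 9 × 2 = 17982 frames. 1667 ÷ 17982 → 0 full blocks, remainder 1667.
Within the partial block the first minute is 1800 frames and each further minute 1798, so 0 further minute boundaries passed. Total skipped labels = 18 × 0 + 2 × 0 = 0.
Non-drop label index = 1667 + 0 = 1667; at 30 labels/s that is 00:00:55:17, i.e. DF 00:00:55;17.

00:00:55;17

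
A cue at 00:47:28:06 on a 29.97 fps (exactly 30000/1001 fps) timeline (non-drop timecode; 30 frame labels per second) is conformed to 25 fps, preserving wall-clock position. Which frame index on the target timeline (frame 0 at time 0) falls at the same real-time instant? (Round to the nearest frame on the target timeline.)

frame 71276

Source frame index: (0×3600 + 47×60 + 28) × 30 + 6 = 85446.
Real time: 85446 / (30000/1001) = 14255241/5000 s.
Target frame: (14255241/5000) × (25) = 14255241/200 ≈ 71276.205 → 71276.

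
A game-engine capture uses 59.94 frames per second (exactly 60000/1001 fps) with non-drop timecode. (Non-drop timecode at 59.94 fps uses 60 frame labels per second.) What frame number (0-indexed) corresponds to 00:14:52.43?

Total seconds to the label: (0 × 3600 + 14 × 60 + 52) = 892.
Frame index = 892 × 60 + 43 = 53563.

frame 53563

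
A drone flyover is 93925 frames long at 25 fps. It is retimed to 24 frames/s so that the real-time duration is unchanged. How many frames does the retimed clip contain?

Target frames = source frames × (target rate / source rate) = 93925 × (24)/(25) = 93925 × 24/25 = 90168.

90168 frames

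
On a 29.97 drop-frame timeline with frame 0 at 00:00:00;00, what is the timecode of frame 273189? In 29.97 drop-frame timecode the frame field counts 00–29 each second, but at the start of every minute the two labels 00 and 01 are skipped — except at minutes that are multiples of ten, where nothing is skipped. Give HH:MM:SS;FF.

Each 10-minute DF block holds 10 × 60 × 30 − 9 × 2 = 17982 frames. 273189 ÷ 17982 → 15 full blocks, remainder 3459.
Within the partial block the first minute is 1800 frames and each further minute 1798, so 1 further minute boundary passed. Total skipped labels = 18 × 15 + 2 × 1 = 272.
Non-drop label index = 273189 + 272 = 273461; at 30 labels/s that is 02:31:55:11, i.e. DF 02:31:55;11.

02:31:55;11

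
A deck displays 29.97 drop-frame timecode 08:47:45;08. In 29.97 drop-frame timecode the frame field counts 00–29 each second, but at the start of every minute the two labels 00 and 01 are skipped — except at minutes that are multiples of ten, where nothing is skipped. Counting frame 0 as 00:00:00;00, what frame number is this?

Complete 10-minute blocks: 52, each 17982 frames → 935064.
Remaining 7 whole minutes in the current block: 1800 + 6 × 1798 = 12588 frames.
Within the current minute: 45 × 30 + 8 − 2 = 1356 (labels ;00/;01 skipped at this minute). Total = 935064 + 12588 + 1356 = 949008.

949008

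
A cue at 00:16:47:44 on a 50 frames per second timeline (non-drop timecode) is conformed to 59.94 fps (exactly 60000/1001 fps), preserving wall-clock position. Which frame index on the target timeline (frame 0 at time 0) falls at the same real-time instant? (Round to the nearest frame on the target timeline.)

frame 60412

Source frame index: (0×3600 + 16×60 + 47) × 50 + 44 = 50394.
Real time: 50394 / (50) = 25197/25 s.
Target frame: (25197/25) × (60000/1001) = 60472800/1001 ≈ 60412.388 → 60412.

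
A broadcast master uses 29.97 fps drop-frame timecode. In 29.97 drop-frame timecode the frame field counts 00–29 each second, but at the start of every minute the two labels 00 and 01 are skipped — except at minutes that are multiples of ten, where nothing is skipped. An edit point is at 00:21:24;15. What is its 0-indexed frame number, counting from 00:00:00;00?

38497

Complete 10-minute blocks: 2, each 17982 frames → 35964.
Remaining 1 whole minute in the current block: 1800 + 0 × 1798 = 1800 frames.
Within the current minute: 24 × 30 + 15 − 2 = 733 (labels ;00/;01 skipped at this minute). Total = 35964 + 1800 + 733 = 38497.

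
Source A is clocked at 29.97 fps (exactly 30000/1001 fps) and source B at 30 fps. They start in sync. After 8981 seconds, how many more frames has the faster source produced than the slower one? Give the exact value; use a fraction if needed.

38490/143 frames

A emits 30000/1001 × 8981 = 38490000/143 frames; B emits 30 × 8981 = 269430.
Difference = 38490/143 frames (≈ 269.1608); B is ahead of A.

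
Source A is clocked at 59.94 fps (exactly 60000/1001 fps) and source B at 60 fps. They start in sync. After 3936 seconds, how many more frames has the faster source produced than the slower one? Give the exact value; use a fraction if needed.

236160/1001 frames

A emits 60000/1001 × 3936 = 236160000/1001 frames; B emits 60 × 3936 = 236160.
Difference = 236160/1001 frames (≈ 235.9241); B is ahead of A.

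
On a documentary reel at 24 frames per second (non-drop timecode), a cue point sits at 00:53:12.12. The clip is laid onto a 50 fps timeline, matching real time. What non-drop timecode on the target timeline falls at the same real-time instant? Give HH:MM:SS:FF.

Source frame index: (0×3600 + 53×60 + 12) × 24 + 12 = 76620.
Real time: 76620 / (24) = 6385/2 s.
Target frame: (6385/2) × (50) = 159625.
At 50 labels/s: frame 159625 → 00:53:12:25.

00:53:12:25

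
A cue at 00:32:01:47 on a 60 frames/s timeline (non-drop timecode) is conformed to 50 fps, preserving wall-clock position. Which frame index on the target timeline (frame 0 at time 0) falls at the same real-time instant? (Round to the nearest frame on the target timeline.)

Source frame index: (0×3600 + 32×60 + 1) × 60 + 47 = 115307.
Real time: 115307 / (60) = 115307/60 s.
Target frame: (115307/60) × (50) = 576535/6 ≈ 96089.167 → 96089.

frame 96089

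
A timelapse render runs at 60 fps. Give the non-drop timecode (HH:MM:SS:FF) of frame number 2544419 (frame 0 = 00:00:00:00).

11:46:46:59

2544419 ÷ 60 = 42406 full seconds, remainder 59 frames.
42406 s = 11 h 46 min 46 s.
Timecode: 11:46:46:59.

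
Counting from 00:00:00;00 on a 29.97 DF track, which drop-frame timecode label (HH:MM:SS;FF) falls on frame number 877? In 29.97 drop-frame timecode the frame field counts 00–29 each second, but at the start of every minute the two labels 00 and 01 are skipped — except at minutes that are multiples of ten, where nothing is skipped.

Ten DF minutes hold 17982 frames, so frame 877 lies in block 0 (frames 0–17981) with 877 frames into that block.
The block's first minute is 1800 frames and the rest 1798 each; 877 frames reaches minute 0, so 0 × 18 + 0 × 2 = 0 labels have been skipped so far.
Adding those back, label number 877 + 0 = 877 at 30 labels/s is 29 s + 7 f = 0 h 0 min 29 s frame 7, i.e. 00:00:29;07.

00:00:29;07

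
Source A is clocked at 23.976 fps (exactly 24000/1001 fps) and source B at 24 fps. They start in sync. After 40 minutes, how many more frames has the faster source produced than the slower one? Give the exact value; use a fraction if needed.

40 min = 2400 s.
A emits 24000/1001 × 2400 = 57600000/1001 frames; B emits 24 × 2400 = 57600.
Difference = 57600/1001 frames (≈ 57.5425); B is ahead of A.

57600/1001 frames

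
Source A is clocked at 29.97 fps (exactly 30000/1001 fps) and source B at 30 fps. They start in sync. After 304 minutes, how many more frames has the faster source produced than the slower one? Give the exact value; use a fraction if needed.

304 min = 18240 s.
A emits 30000/1001 × 18240 = 547200000/1001 frames; B emits 30 × 18240 = 547200.
Difference = 547200/1001 frames (≈ 546.6533); B is ahead of A.

547200/1001 frames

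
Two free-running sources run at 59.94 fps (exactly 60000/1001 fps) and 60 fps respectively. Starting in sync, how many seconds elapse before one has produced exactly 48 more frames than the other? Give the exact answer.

The gap grows by |60 − 60000/1001| = 60/1001 frames per second.
Time for a 48-frame gap: 48 ÷ (60/1001) = 800.8 s.

800.8 seconds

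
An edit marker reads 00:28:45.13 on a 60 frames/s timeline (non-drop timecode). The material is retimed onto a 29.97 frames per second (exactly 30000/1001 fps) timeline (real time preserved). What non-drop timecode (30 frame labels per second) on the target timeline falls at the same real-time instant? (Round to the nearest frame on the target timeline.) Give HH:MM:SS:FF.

00:28:43:15

Source frame index: (0×3600 + 28×60 + 45) × 60 + 13 = 103513.
Real time: 103513 / (60) = 103513/60 s.
Target frame: (103513/60) × (30000/1001) = 51756500/1001 ≈ 51704.795 → 51705.
At 30 labels/s: frame 51705 → 00:28:43:15.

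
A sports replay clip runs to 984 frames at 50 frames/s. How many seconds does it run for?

Running time = 984 / (50) = 19.68 s.

19.68 seconds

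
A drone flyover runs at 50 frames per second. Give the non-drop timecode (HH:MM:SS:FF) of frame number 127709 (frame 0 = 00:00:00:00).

127709 ÷ 50 = 2554 full seconds, remainder 9 frames.
2554 s = 0 h 42 min 34 s.
Timecode: 00:42:34:09.

00:42:34:09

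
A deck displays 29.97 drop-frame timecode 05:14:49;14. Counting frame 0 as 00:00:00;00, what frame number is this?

Complete 10-minute blocks: 31, each 17982 frames → 557442.
Remaining 4 whole minutes in the current block: 1800 + 3 × 1798 = 7194 frames.
Within the current minute: 49 × 30 + 14 − 2 = 1482 (labels ;00/;01 skipped at this minute). Total = 557442 + 7194 + 1482 = 566118.

566118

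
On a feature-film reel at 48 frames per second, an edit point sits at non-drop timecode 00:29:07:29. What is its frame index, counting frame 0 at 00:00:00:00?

Total seconds to the label: (0 × 3600 + 29 × 60 + 7) = 1747.
Frame index = 1747 × 48 + 29 = 83885.

frame 83885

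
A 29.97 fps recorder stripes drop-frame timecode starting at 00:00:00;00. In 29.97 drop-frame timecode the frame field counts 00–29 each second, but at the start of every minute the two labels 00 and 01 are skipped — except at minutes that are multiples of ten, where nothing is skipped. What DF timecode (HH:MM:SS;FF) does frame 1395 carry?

00:00:46;15

Each 10-minute DF block holds 10 × 60 × 30 − 9 × 2 = 17982 frames. 1395 ÷ 17982 → 0 full blocks, remainder 1395.
Within the partial block the first minute is 1800 frames and each further minute 1798, so 0 further minute boundaries passed. Total skipped labels = 18 × 0 + 2 × 0 = 0.
Non-drop label index = 1395 + 0 = 1395; at 30 labels/s that is 00:00:46:15, i.e. DF 00:00:46;15.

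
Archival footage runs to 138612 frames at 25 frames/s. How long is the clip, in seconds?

Running time = 138612 / (25) = 5544.48 s.

5544.48 seconds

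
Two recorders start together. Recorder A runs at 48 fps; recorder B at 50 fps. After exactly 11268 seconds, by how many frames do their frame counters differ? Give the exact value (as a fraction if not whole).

22536 frames

A emits 48 × 11268 = 540864 frames; B emits 50 × 11268 = 563400.
Difference = 22536 frames; B is ahead of A.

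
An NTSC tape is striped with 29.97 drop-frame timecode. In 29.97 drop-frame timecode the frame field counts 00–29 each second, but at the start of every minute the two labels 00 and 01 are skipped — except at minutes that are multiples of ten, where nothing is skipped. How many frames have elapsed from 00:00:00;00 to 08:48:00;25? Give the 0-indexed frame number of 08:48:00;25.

949473

Complete 10-minute blocks: 52, each 17982 frames → 935064.
Remaining 8 whole minutes in the current block: 1800 + 7 × 1798 = 14386 frames.
Within the current minute: 0 × 30 + 25 − 2 = 23 (labels ;00/;01 skipped at this minute). Total = 935064 + 14386 + 23 = 949473.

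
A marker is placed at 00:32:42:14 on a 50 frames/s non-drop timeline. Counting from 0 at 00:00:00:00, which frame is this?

Total seconds to the label: (0 × 3600 + 32 × 60 + 42) = 1962.
Frame index = 1962 × 50 + 14 = 98114.

frame 98114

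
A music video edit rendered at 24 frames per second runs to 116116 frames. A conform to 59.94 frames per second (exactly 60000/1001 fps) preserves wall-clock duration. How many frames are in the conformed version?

290000 frames

Target frames = source frames × (target rate / source rate) = 116116 × (60000/1001)/(24) = 116116 × 2500/1001 = 290000.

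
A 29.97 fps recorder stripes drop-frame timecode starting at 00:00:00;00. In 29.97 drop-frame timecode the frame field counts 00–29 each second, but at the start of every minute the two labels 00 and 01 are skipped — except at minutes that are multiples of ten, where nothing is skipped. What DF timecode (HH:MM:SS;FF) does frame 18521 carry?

Ten DF minutes hold 17982 frames, so frame 18521 lies in block 1 (frames 17982–35963) with 539 frames into that block.
The block's first minute is 1800 frames and the rest 1798 each; 539 frames reaches minute 0, so 1 × 18 + 0 × 2 = 18 labels have been skipped so far.
Adding those back, label number 18521 + 18 = 18539 at 30 labels/s is 617 s + 29 f = 0 h 10 min 17 s frame 29, i.e. 00:10:17;29.

00:10:17;29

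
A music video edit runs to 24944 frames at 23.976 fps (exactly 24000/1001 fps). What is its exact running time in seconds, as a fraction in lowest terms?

Running time = 24944 ÷ (24000/1001) = 24944 × 1001/24000 = 1560559/1500 s.

1560559/1500 seconds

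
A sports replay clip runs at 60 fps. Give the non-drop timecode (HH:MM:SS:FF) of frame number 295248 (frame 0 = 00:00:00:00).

295248 ÷ 60 = 4920 full seconds, remainder 48 frames.
4920 s = 1 h 22 min 0 s.
Timecode: 01:22:00:48.

01:22:00:48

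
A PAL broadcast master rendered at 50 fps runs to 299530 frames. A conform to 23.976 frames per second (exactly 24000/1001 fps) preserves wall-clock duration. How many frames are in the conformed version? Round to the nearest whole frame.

Frames at target rate = 299530 × (24000/1001) / (50) = 1867200/13 ≈ 143630.769.
Nearest whole frame: 143631.

143631 frames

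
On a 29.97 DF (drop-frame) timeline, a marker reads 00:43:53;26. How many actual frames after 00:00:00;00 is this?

As if non-drop at 30 labels/s: (0 × 3600 + 43 × 60 + 53) × 30 + 26 = 79016.
Minute boundaries passed: 43; those not divisible by 10: 43 − 4 = 39; dropped labels = 2 × 39 = 78.
Actual frame index = 79016 − 78 = 78938.

78938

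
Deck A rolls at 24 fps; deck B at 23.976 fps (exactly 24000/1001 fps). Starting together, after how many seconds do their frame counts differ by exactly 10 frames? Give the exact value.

The gap grows by |24000/1001 − 24| = 24/1001 frames per second.
Time for a 10-frame gap: 10 ÷ (24/1001) = 5005/12 s.

5005/12 seconds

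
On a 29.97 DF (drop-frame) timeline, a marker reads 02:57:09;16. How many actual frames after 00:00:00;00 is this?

Complete 10-minute blocks: 17, each 17982 frames → 305694.
Remaining 7 whole minutes in the current block: 1800 + 6 × 1798 = 12588 frames.
Within the current minute: 9 × 30 + 16 − 2 = 284 (labels ;00/;01 skipped at this minute). Total = 305694 + 12588 + 284 = 318566.

318566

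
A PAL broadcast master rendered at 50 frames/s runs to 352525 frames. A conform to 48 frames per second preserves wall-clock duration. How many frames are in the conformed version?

Target frames = source frames × (target rate / source rate) = 352525 × (48)/(50) = 352525 × 24/25 = 338424.

338424 frames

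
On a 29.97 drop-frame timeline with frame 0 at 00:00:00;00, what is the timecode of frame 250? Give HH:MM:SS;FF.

Each 10-minute DF block holds 10 × 60 × 30 − 9 × 2 = 17982 frames. 250 ÷ 17982 → 0 full blocks, remainder 250.
Within the partial block the first minute is 1800 frames and each further minute 1798, so 0 further minute boundaries passed. Total skipped labels = 18 × 0 + 2 × 0 = 0.
Non-drop label index = 250 + 0 = 250; at 30 labels/s that is 00:00:08:10, i.e. DF 00:00:08;10.

00:00:08;10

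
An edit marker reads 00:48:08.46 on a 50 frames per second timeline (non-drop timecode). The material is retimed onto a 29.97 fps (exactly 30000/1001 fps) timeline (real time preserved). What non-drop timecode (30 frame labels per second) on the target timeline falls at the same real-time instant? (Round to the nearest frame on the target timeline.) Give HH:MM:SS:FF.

Source frame index: (0×3600 + 48×60 + 8) × 50 + 46 = 144446.
Real time: 144446 / (50) = 72223/25 s.
Target frame: (72223/25) × (30000/1001) = 86667600/1001 ≈ 86581.019 → 86581.
At 30 labels/s: frame 86581 → 00:48:06:01.

00:48:06:01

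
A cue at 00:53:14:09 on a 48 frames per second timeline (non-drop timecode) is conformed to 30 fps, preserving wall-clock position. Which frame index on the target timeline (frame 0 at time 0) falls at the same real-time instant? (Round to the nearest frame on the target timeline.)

Source frame index: (0×3600 + 53×60 + 14) × 48 + 9 = 153321.
Real time: 153321 / (48) = 51107/16 s.
Target frame: (51107/16) × (30) = 766605/8 ≈ 95825.625 → 95826.

frame 95826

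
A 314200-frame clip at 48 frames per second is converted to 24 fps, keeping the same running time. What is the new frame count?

Target frames = source frames × (target rate / source rate) = 314200 × (24)/(48) = 314200 × 1/2 = 157100.

157100 frames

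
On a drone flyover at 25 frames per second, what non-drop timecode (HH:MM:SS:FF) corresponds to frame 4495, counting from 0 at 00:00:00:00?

4495 ÷ 25 = 179 full seconds, remainder 20 frames.
179 s = 0 h 2 min 59 s.
Timecode: 00:02:59:20.

00:02:59:20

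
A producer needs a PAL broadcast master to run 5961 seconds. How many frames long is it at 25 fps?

149025 frames

Frames = 5961 × 25 = 149025.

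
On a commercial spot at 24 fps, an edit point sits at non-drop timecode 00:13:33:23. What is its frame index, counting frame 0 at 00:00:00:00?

19535

Total seconds to the label: (0 × 3600 + 13 × 60 + 33) = 813.
Frame index = 813 × 24 + 23 = 19535.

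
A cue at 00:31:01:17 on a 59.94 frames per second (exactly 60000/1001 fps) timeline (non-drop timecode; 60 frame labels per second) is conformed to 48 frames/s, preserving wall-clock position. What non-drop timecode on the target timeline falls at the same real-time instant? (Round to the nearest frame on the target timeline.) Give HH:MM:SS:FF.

Source frame index: (0×3600 + 31×60 + 1) × 60 + 17 = 111677.
Real time: 111677 / (60000/1001) = 111788677/60000 s.
Target frame: (111788677/60000) × (48) = 111788677/1250 ≈ 89430.942 → 89431.
At 48 labels/s: frame 89431 → 00:31:03:07.

00:31:03:07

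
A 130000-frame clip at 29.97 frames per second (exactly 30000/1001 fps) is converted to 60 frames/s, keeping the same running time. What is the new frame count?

Target frames = source frames × (target rate / source rate) = 130000 × (60)/(30000/1001) = 130000 × 1001/500 = 260260.

260260 frames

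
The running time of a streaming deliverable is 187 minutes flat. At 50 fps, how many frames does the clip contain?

561000 frames

187 min = 11220 s.
Frames = 11220 × 50 = 561000.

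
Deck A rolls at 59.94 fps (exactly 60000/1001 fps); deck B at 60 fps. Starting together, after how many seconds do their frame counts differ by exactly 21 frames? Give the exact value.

350.35 seconds

The gap grows by |60 − 60000/1001| = 60/1001 frames per second.
Time for a 21-frame gap: 21 ÷ (60/1001) = 350.35 s.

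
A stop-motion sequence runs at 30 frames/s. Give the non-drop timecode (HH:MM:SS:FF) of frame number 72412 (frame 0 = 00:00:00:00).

72412 ÷ 30 = 2413 full seconds, remainder 22 frames.
2413 s = 0 h 40 min 13 s.
Timecode: 00:40:13:22.

00:40:13:22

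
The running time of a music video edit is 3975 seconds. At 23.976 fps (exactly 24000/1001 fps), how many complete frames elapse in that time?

Frames = 3975 × 24000/1001 = 95400000/1001 ≈ 95304.6953.
Complete frames: 95304.

95304 frames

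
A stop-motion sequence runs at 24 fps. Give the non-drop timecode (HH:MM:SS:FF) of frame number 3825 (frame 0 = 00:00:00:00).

3825 ÷ 24 = 159 full seconds, remainder 9 frames.
159 s = 0 h 2 min 39 s.
Timecode: 00:02:39:09.

00:02:39:09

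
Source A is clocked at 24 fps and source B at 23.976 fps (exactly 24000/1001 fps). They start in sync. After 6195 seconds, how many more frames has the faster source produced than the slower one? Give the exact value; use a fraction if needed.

21240/143 frames

A emits 24 × 6195 = 148680 frames; B emits 24000/1001 × 6195 = 21240000/143.
Difference = 21240/143 frames (≈ 148.5315); B is behind A.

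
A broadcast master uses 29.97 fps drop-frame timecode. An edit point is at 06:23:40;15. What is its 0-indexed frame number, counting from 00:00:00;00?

As if non-drop at 30 labels/s: (6 × 3600 + 23 × 60 + 40) × 30 + 15 = 690615.
Minute boundaries passed: 383; those not divisible by 10: 383 − 38 = 345; dropped labels = 2 × 345 = 690.
Actual frame index = 690615 − 690 = 689925.

689925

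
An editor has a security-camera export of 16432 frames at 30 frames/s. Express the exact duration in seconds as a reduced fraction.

Running time = 16432 ÷ (30) = 16432 × 1/30 = 8216/15 s.

8216/15 seconds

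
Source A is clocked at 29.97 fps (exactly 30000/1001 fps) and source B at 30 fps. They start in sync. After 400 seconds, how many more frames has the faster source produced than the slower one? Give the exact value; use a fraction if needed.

12000/1001 frames

A emits 30000/1001 × 400 = 12000000/1001 frames; B emits 30 × 400 = 12000.
Difference = 12000/1001 frames (≈ 11.9880); B is ahead of A.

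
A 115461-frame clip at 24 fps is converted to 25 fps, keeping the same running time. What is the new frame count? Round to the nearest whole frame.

120272 frames

Frames at target rate = 115461 × (25) / (24) = 962175/8 ≈ 120271.875.
Nearest whole frame: 120272.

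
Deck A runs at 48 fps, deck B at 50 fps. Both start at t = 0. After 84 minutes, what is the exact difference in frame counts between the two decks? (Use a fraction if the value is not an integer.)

10080 frames

84 min = 5040 s.
A emits 48 × 5040 = 241920 frames; B emits 50 × 5040 = 252000.
Difference = 10080 frames; B is ahead of A.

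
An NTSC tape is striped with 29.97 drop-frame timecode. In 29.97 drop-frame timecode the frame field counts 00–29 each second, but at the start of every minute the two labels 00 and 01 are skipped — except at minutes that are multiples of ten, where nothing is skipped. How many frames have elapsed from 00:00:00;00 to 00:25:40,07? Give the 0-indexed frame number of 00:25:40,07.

46161

Complete 10-minute blocks: 2, each 17982 frames → 35964.
Remaining 5 whole minutes in the current block: 1800 + 4 × 1798 = 8992 frames.
Within the current minute: 40 × 30 + 7 − 2 = 1205 (labels ;00/;01 skipped at this minute). Total = 35964 + 8992 + 1205 = 46161.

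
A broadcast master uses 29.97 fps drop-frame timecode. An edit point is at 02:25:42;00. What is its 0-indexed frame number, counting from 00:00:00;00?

261998

Complete 10-minute blocks: 14, each 17982 frames → 251748.
Remaining 5 whole minutes in the current block: 1800 + 4 × 1798 = 8992 frames.
Within the current minute: 42 × 30 + 0 − 2 = 1258 (labels ;00/;01 skipped at this minute). Total = 251748 + 8992 + 1258 = 261998.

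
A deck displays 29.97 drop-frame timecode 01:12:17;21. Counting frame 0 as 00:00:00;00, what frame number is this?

Complete 10-minute blocks: 7, each 17982 frames → 125874.
Remaining 2 whole minutes in the current block: 1800 + 1 × 1798 = 3598 frames.
Within the current minute: 17 × 30 + 21 − 2 = 529 (labels ;00/;01 skipped at this minute). Total = 125874 + 3598 + 529 = 130001.

130001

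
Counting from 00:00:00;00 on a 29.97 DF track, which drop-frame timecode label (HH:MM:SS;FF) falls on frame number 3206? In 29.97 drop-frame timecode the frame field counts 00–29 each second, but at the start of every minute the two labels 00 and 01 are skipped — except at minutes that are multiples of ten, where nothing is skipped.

00:01:46;28

Ten DF minutes hold 17982 frames, so frame 3206 lies in block 0 (frames 0–17981) with 3206 frames into that block.
The block's first minute is 1800 frames and the rest 1798 each; 3206 frames reaches minute 1, so 0 × 18 + 1 × 2 = 2 labels have been skipped so far.
Adding those back, label number 3206 + 2 = 3208 at 30 labels/s is 106 s + 28 f = 0 h 1 min 46 s frame 28, i.e. 00:01:46;28.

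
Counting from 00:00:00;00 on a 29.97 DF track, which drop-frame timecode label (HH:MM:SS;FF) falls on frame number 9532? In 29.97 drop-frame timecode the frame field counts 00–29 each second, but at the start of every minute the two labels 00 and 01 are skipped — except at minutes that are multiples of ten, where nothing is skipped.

00:05:18;02

Each 10-minute DF block holds 10 × 60 × 30 − 9 × 2 = 17982 frames. 9532 ÷ 17982 → 0 full blocks, remainder 9532.
Within the partial block the first minute is 1800 frames and each further minute 1798, so 5 further minute boundaries passed. Total skipped labels = 18 × 0 + 2 × 5 = 10.
Non-drop label index = 9532 + 10 = 9542; at 30 labels/s that is 00:05:18:02, i.e. DF 00:05:18;02.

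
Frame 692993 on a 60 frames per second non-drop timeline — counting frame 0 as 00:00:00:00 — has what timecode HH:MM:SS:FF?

692993 ÷ 60 = 11549 full seconds, remainder 53 frames.
11549 s = 3 h 12 min 29 s.
Timecode: 03:12:29:53.

03:12:29:53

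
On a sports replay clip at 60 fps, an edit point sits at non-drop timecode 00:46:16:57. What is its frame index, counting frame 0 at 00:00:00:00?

Total seconds to the label: (0 × 3600 + 46 × 60 + 16) = 2776.
Frame index = 2776 × 60 + 57 = 166617.

frame 166617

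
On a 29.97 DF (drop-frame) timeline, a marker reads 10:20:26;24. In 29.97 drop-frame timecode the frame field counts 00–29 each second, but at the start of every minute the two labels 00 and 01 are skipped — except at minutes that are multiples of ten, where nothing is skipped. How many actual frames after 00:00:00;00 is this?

Complete 10-minute blocks: 62, each 17982 frames → 1114884.
Remaining 0 whole minutes in the current block: 0 frames.
Within the current minute: 26 × 30 + 24 = 804. Total = 1114884 + 0 + 804 = 1115688.

1115688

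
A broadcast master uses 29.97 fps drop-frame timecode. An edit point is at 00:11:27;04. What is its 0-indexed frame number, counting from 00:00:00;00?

20594

Complete 10-minute blocks: 1, each 17982 frames → 17982.
Remaining 1 whole minute in the current block: 1800 + 0 × 1798 = 1800 frames.
Within the current minute: 27 × 30 + 4 − 2 = 812 (labels ;00/;01 skipped at this minute). Total = 17982 + 1800 + 812 = 20594.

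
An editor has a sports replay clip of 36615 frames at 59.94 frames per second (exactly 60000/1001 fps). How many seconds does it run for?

Running time = 36615 / (60000/1001) = 610.86025 s.

610.86025 seconds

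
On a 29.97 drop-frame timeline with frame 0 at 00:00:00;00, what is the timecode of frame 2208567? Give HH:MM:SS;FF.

Each 10-minute DF block holds 10 × 60 × 30 − 9 × 2 = 17982 frames. 2208567 ÷ 17982 → 122 full blocks, remainder 14763.
Within the partial block the first minute is 1800 frames and each further minute 1798, so 8 further minute boundaries passed. Total skipped labels = 18 × 122 + 2 × 8 = 2212.
Non-drop label index = 2208567 + 2212 = 2210779; at 30 labels/s that is 20:28:12:19, i.e. DF 20:28:12;19.

20:28:12;19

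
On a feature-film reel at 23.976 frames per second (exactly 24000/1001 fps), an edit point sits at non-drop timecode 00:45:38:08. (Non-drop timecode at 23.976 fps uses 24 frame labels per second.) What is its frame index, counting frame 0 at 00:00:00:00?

Total seconds to the label: (0 × 3600 + 45 × 60 + 38) = 2738.
Frame index = 2738 × 24 + 8 = 65720.

frame 65720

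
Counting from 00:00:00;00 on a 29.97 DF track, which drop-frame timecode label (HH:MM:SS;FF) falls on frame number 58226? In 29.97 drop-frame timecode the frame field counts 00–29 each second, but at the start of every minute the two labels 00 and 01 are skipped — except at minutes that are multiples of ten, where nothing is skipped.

Each 10-minute DF block holds 10 × 60 × 30 − 9 × 2 = 17982 frames. 58226 ÷ 17982 → 3 full blocks, remainder 4280.
Within the partial block the first minute is 1800 frames and each further minute 1798, so 2 further minute boundaries passed. Total skipped labels = 18 × 3 + 2 × 2 = 58.
Non-drop label index = 58226 + 58 = 58284; at 30 labels/s that is 00:32:22:24, i.e. DF 00:32:22;24.

00:32:22;24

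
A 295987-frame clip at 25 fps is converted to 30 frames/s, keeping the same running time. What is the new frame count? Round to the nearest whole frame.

Frames at target rate = 295987 × (30) / (25) = 1775922/5 ≈ 355184.400.
Nearest whole frame: 355184.

355184 frames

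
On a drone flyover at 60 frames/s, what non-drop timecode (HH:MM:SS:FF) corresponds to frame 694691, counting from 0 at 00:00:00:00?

694691 ÷ 60 = 11578 full seconds, remainder 11 frames.
11578 s = 3 h 12 min 58 s.
Timecode: 03:12:58:11.

03:12:58:11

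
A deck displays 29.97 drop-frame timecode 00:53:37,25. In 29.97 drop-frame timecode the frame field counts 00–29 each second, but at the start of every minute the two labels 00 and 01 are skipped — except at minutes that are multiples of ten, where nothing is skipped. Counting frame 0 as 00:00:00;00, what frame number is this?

96439

As if non-drop at 30 labels/s: (0 × 3600 + 53 × 60 + 37) × 30 + 25 = 96535.
Minute boundaries passed: 53; those not divisible by 10: 53 − 5 = 48; dropped labels = 2 × 48 = 96.
Actual frame index = 96535 − 96 = 96439.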